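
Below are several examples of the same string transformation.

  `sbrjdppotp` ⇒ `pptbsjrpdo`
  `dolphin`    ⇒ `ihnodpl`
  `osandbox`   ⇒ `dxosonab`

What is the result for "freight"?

The pattern: swap each adjacent pair of characters (1↔2, 3↔4, ...), then move the last 3 characters to the front (rotate right by 3).
"freight" → "hgtrfie".

hgtrfie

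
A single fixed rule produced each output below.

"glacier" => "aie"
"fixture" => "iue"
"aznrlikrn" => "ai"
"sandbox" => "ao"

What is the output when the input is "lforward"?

oa

Each output is the input with this applied: keep only the vowels.
On "lforward" that produces "oa".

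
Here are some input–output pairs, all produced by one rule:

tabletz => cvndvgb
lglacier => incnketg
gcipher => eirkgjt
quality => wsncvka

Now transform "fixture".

Each output is the input with this applied: shift every letter 2 places forward in the alphabet (wrapping around), then swap each adjacent pair of characters (1↔2, 3↔4, ...).
Applying both steps to "fixture": "hkzvwtg", then "khvztwg".

khvztwg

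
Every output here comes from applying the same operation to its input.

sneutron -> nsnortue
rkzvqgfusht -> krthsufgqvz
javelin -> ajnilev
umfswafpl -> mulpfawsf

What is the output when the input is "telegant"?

ettnagel

In each case the input is transformed by: reverse the string, then move the last 2 characters to the front (rotate right by 2).
Starting from "telegant": after the first operation, "tnagelet"; after the second, "ettnagel".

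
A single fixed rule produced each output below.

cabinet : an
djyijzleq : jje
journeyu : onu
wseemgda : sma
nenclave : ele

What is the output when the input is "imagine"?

The transformation: keep one character in every 3, starting at position 2 (positions 2nd, 5th, 8th, ...).
For "imagine" the result is "mi".

mi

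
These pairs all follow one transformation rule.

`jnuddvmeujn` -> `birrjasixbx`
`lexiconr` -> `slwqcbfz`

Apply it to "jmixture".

What's happening: shift every letter 12 places backward in the alphabet (wrapping around), then move the first character to the end.
Applying both steps to "jmixture": "xawlhifs", then "awlhifsx".

awlhifsx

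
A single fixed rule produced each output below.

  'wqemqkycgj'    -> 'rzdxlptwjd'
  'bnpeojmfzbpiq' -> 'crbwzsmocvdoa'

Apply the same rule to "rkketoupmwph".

xrgbhczjcuex

Each output is the input with this applied: move the first 2 characters to the end (rotate left by 2), then shift every letter 13 places forward in the alphabet (wrapping around) — i.e. ROT13.
"rkketoupmwph" → "ketoupmwphrk" → "xrgbhczjcuex".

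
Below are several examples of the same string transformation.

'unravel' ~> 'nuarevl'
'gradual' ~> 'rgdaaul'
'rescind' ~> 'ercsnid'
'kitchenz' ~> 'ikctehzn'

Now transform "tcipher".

ctpiehr

Looking at the pairs, the operation is to swap each adjacent pair of characters (1↔2, 3↔4, ...).
For "tcipher" the result is "ctpiehr".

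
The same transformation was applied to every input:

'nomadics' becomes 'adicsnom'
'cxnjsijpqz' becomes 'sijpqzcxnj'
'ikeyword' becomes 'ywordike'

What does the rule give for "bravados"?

In each case the input is transformed by: move the last character to the front, then swap the front and back halves of the string.
Applying both steps to "bravados": "sbravado", then "vadosbra".

vadosbra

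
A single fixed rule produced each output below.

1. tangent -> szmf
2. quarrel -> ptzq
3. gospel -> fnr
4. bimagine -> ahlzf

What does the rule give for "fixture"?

ehws

What's happening: shift every letter 1 place backward in the alphabet (wrapping around), then delete the last 3 characters.
Applying that to "fixture" gives "ehws".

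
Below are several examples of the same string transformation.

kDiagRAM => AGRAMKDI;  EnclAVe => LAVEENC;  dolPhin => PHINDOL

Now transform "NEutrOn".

TRONNEU

Rule — move the first 3 characters to the end (rotate left by 3), then convert every letter to uppercase.
For "NEutrOn", step one produces "trOnNEu"; step two turns that into "TRONNEU".
(Check on "EnclAVe": → "lAVeEnc" → "LAVEENC" ✓)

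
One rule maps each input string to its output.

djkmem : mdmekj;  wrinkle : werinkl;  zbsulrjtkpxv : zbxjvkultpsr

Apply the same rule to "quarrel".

uarerlq

Rule — sort the characters into reverse alphabetical order, then take characters alternately from the front and the back (1st, last, 2nd, 2nd-last, ...).
Working it through for "quarrel": intermediate "urrqlea", final "uarerlq".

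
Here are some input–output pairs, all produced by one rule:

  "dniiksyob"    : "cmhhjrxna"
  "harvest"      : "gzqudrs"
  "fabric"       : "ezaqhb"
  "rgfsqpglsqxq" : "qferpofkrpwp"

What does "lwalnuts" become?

kvzkmtsr

The rule is to shift every letter 1 place backward in the alphabet (wrapping around).
For "lwalnuts" the result is "kvzkmtsr".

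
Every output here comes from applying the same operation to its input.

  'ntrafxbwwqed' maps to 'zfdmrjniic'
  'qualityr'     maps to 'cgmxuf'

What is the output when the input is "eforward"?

The pattern: delete the last 2 characters, then shift every letter 12 places forward in the alphabet (wrapping around).
Starting from "eforward": after the first operation, "eforwa"; after the second, "qradim".

qradim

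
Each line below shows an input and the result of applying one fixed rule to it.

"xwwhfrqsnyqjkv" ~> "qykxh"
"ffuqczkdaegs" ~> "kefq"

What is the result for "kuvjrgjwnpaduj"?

jpukj

Looking at the pairs, the operation is to keep one character in every 3, starting at position 1 (positions 1st, 4th, 7th, ...), then move the first 2 characters to the end (rotate left by 2).
For "kuvjrgjwnpaduj", step one produces "kjjpu"; step two turns that into "jpukj".
(Check on "xwwhfrqsnyqjkv": → "xhqyk" → "qykxh" ✓)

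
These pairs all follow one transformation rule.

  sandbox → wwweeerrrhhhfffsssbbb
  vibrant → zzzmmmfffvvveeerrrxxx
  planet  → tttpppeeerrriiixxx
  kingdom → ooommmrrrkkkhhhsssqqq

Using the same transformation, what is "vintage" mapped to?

Rule — repeat every character 3 times, then shift every letter 4 places forward in the alphabet (wrapping around).
"vintage" → "zzzmmmrrrxxxeeekkkiii".
(Check on "sandbox": → "sssaaannndddbbboooxxx" → "wwweeerrrhhhfffsssbbb" ✓)

zzzmmmrrrxxxeeekkkiii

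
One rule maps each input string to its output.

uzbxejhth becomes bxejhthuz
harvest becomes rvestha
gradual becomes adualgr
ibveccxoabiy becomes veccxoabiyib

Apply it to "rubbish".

bbishru

The rule is to move the first 2 characters to the end (rotate left by 2).
So "rubbish" becomes "bbishru".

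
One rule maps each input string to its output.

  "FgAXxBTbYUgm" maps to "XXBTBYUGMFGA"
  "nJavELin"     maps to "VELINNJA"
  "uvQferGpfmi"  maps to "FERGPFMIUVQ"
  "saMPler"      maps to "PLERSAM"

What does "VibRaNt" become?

What's happening: move the first 3 characters to the end (rotate left by 3), then convert every letter to uppercase.
"VibRaNt" → "RaNtVib" → "RANTVIB".

RANTVIB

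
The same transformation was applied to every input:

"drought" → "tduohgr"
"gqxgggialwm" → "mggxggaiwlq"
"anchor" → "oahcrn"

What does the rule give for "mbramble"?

lmarbmeb

The transformation: swap each adjacent pair of characters (1↔2, 3↔4, ...), then swap the first and last characters.
Working it through for "mbramble": intermediate "bmarbmel", final "lmarbmeb".
(Check on "gqxgggialwm": → "qggxggaiwlm" → "mggxggaiwlq" ✓)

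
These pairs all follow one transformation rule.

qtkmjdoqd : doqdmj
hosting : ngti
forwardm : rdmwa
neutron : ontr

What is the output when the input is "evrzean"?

anze

The pattern: delete the first 3 characters, then move the first 2 characters to the end (rotate left by 2).
On "evrzean": the first step gives "zean", and the second then gives "anze".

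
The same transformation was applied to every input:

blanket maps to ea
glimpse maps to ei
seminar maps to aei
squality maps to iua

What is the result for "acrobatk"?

aao

Rule — move the last 3 characters to the front (rotate right by 3), then keep only the vowels.
Working it through for "acrobatk": intermediate "atkacrob", final "aao".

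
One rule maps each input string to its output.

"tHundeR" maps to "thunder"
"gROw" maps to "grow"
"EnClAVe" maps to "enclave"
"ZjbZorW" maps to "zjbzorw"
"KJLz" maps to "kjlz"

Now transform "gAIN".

The pattern: convert every letter to lowercase.
On "gAIN" that produces "gain".

gain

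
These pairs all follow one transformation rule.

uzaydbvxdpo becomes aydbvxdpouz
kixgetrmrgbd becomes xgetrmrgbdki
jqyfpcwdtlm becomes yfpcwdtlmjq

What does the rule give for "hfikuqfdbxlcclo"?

Looking at the pairs, the operation is to move the first 2 characters to the end (rotate left by 2).
So "hfikuqfdbxlcclo" becomes "ikuqfdbxlcclohf".

ikuqfdbxlcclohf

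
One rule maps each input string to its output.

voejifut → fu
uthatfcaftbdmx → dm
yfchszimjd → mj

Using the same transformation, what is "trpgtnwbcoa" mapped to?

The rule is to move the last 3 characters to the front (rotate right by 3), then keep only the first 2 characters.
So "trpgtnwbcoa" becomes "co".

co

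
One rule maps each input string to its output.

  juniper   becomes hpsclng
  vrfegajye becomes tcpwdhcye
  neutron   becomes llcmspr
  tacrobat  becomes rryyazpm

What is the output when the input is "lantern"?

Looking at the pairs, the operation is to take characters alternately from the front and the back (1st, last, 2nd, 2nd-last, ...), then shift every letter 2 places backward in the alphabet (wrapping around).
Applying both steps to "lantern": "lnarnet", then "jlyplcr".

jlyplcr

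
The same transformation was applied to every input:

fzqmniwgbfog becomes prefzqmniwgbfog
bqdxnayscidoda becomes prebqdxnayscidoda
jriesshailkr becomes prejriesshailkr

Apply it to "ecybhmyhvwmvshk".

What's happening: prepend "pre".
For "ecybhmyhvwmvshk" the result is "preecybhmyhvwmvshk".

preecybhmyhvwmvshk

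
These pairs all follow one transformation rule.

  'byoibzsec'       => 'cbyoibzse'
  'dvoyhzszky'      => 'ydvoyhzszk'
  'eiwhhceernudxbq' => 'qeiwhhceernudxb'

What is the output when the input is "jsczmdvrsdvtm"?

Each output is the input with this applied: move the last character to the front.
Applying that to "jsczmdvrsdvtm" gives "mjsczmdvrsdvt".

mjsczmdvrsdvt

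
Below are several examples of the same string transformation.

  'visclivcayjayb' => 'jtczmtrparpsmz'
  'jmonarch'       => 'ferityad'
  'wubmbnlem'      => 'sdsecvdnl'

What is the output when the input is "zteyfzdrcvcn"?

In each case the input is transformed by: move the first 2 characters to the end (rotate left by 2), then shift every letter 9 places backward in the alphabet (wrapping around).
Working it through for "zteyfzdrcvcn": intermediate "eyfzdrcvcnzt", final "vpwquitmteqk".

vpwquitmteqk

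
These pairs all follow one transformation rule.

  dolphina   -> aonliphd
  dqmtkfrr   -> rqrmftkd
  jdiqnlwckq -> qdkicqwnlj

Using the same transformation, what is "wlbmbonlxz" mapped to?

zlxblmnbow

The rule is to take characters alternately from the front and the back (1st, last, 2nd, 2nd-last, ...), then move the first character to the end.
Working it through for "wlbmbonlxz": intermediate "wzlxblmnbo", final "zlxblmnbow".
(Check on "dqmtkfrr": → "drqrmftk" → "rqrmftkd" ✓)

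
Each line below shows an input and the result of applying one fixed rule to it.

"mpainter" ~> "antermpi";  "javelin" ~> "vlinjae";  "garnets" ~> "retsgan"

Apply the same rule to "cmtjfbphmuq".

What's happening: move the first 3 characters to the end (rotate left by 3), then swap the first and last characters.
"cmtjfbphmuq" → "jfbphmuqcmt" → "tfbphmuqcmj".

tfbphmuqcmj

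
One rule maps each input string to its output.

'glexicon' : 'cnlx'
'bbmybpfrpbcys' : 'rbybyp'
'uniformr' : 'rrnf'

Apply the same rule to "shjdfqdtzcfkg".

The transformation: keep every other character starting from the second (positions 2nd, 4th, 6th, ...), then swap the front and back halves of the string.
On "shjdfqdtzcfkg": the first step gives "hdqtck", and the second then gives "tckhdq".

tckhdq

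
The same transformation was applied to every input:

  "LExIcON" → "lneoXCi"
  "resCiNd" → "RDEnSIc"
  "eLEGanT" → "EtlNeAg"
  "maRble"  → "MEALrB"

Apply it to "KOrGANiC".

The rule is to flip the case of every letter, then take characters alternately from the front and the back (1st, last, 2nd, 2nd-last, ...).
Applying both steps to "KOrGANiC": "koRganIc", then "kcoIRnga".

kcoIRnga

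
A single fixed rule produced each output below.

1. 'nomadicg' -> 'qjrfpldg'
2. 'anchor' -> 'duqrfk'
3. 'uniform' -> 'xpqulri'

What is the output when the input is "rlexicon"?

uqorhfal

What's happening: shift every letter 3 places forward in the alphabet (wrapping around), then take characters alternately from the front and the back (1st, last, 2nd, 2nd-last, ...).
Working it through for "rlexicon": intermediate "uohalfrq", final "uqorhfal".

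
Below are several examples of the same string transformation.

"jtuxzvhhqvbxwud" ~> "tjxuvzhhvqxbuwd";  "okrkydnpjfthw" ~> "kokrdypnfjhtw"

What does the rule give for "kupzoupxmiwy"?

ukzpuoxpimyw

Rule — swap each adjacent pair of characters (1↔2, 3↔4, ...).
So "kupzoupxmiwy" becomes "ukzpuoxpimyw".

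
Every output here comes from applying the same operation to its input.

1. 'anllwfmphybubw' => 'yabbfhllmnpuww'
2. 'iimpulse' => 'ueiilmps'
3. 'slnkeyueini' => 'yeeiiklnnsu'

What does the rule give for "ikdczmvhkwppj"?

zcdhijkkmppvw

Rule — sort the characters into alphabetical order, then move the last character to the front.
Starting from "ikdczmvhkwppj": after the first operation, "cdhijkkmppvwz"; after the second, "zcdhijkkmppvw".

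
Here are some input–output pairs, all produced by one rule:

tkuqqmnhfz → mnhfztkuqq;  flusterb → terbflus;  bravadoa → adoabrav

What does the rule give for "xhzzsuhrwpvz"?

Each output is the input with this applied: swap the front and back halves of the string.
So "xhzzsuhrwpvz" becomes "hrwpvzxhzzsu".

hrwpvzxhzzsu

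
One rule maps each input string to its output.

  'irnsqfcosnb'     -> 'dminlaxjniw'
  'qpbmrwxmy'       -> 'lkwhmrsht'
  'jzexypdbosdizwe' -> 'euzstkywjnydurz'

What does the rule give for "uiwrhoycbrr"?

pdrmcjtxwmm

Each output is the input with this applied: shift every letter 5 places backward in the alphabet (wrapping around).
For "uiwrhoycbrr" the result is "pdrmcjtxwmm".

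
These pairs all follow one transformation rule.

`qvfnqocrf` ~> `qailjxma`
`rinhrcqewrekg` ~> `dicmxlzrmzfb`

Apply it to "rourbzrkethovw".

Looking at the pairs, the operation is to delete the first character, then shift every letter 5 places backward in the alphabet (wrapping around).
"rourbzrkethovw" → "ourbzrkethovw" → "jpmwumfzocjqr".

jpmwumfzocjqr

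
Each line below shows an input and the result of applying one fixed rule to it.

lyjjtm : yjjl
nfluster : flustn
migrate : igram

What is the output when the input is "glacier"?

In each case the input is transformed by: delete the last 2 characters, then move the first character to the end.
On "glacier": the first step gives "glaci", and the second then gives "lacig".

lacig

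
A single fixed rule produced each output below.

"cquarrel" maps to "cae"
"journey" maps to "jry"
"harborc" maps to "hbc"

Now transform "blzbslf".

bbf

Each output is the input with this applied: keep one character in every 3, starting at position 1 (positions 1st, 4th, 7th, ...).
On "blzbslf" that produces "bbf".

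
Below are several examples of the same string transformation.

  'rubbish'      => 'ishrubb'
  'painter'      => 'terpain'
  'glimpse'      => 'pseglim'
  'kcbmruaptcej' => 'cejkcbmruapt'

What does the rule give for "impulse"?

lseimpu

The transformation: move the last 3 characters to the front (rotate right by 3).
"impulse" → "lseimpu".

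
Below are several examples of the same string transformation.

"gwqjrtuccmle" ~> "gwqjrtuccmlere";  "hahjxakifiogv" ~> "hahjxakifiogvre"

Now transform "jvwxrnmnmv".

In each case the input is transformed by: append "re".
For "jvwxrnmnmv" the result is "jvwxrnmnmvre".

jvwxrnmnmvre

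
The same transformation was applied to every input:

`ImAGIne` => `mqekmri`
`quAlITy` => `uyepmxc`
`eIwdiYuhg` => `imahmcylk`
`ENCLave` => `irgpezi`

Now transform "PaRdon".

In each case the input is transformed by: shift every letter 4 places forward in the alphabet (wrapping around), then convert every letter to lowercase.
Working it through for "PaRdon": intermediate "TeVhsr", final "tevhsr".

tevhsr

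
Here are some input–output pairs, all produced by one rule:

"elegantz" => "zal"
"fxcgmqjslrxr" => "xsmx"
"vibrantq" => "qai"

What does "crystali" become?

itr

The transformation: keep one character in every 3, starting at position 2 (positions 2nd, 5th, 8th, ...), then reverse the string.
"crystali" → "rti" → "itr".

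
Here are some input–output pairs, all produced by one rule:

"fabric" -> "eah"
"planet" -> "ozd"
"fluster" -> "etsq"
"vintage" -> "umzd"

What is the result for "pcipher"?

What's happening: shift every letter 1 place backward in the alphabet (wrapping around), then keep every other character starting from the first (positions 1st, 3rd, 5th, ...).
Starting from "pcipher": after the first operation, "obhogdq"; after the second, "ohgq".
(Check on "vintage": → "uhmszfd" → "umzd" ✓)

ohgq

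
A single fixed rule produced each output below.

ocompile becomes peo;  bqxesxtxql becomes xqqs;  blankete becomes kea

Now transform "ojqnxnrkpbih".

rbon

Looking at the pairs, the operation is to swap the front and back halves of the string, then keep one character in every 3, starting at position 1 (positions 1st, 4th, 7th, ...).
Applying both steps to "ojqnxnrkpbih": "rkpbihojqnxn", then "rbon".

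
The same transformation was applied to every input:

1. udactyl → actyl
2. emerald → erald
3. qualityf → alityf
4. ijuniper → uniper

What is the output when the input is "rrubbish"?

ubbish

The transformation: delete the first 2 characters.
Doing the same to "rrubbish": "ubbish".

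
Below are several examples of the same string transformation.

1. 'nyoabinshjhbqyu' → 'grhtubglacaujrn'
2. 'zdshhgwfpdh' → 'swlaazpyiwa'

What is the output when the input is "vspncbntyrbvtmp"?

oligvugmrkuomfi

Rule — shift every letter 7 places backward in the alphabet (wrapping around).
Applying that to "vspncbntyrbvtmp" gives "oligvugmrkuomfi".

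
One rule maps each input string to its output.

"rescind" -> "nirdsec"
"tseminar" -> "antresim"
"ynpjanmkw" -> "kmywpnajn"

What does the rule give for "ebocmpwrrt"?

rretobmcwp

Each output is the input with this applied: move the last 3 characters to the front (rotate right by 3), then swap each adjacent pair of characters (1↔2, 3↔4, ...).
"ebocmpwrrt" → "rrtebocmpw" → "rretobmcwp".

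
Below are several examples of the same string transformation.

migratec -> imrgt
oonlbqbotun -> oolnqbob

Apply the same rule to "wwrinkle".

wwirk

In each case the input is transformed by: swap each adjacent pair of characters (1↔2, 3↔4, ...), then delete the last 3 characters.
Applying both steps to "wwrinkle": "wwirknel", then "wwirk".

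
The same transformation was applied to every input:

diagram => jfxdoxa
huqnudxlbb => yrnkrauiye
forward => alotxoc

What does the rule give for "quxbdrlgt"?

Each output is the input with this applied: shift every letter 3 places backward in the alphabet (wrapping around), then swap the first and last characters.
Working it through for "quxbdrlgt": intermediate "nruyaoidq", final "qruyaoidn".
(Check on "forward": → "clotxoa" → "alotxoc" ✓)

qruyaoidn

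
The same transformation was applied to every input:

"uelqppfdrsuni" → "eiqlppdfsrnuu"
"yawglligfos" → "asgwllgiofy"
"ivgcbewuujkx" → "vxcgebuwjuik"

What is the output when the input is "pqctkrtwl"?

qltcrkwtp

What's happening: swap the first and last characters, then swap each adjacent pair of characters (1↔2, 3↔4, ...).
So "pqctkrtwl" becomes "qltcrkwtp".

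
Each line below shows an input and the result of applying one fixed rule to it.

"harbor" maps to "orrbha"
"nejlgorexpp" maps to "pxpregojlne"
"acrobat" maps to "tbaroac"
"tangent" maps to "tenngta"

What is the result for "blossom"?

msoosbl

The pattern: swap each adjacent pair of characters (1↔2, 3↔4, ...), then reverse the string.
"blossom" → "lbsoosm" → "msoosbl".
(Check on "acrobat": → "caorabt" → "tbaroac" ✓)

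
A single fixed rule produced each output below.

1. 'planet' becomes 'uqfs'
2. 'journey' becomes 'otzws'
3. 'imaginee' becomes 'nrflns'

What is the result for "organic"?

twlfs

Looking at the pairs, the operation is to delete the last 2 characters, then shift every letter 5 places forward in the alphabet (wrapping around).
For "organic", step one produces "organ"; step two turns that into "twlfs".
(Check on "planet": → "plan" → "uqfs" ✓)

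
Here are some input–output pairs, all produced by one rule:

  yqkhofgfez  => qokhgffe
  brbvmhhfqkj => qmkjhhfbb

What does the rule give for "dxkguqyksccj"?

In each case the input is transformed by: sort the characters into reverse alphabetical order, then delete the first 2 characters.
Starting from "dxkguqyksccj": after the first operation, "yxusqkkjgdcc"; after the second, "usqkkjgdcc".

usqkkjgdcc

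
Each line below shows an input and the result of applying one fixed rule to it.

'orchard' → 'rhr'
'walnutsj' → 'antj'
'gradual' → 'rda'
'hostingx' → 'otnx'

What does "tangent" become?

agn

Looking at the pairs, the operation is to keep every other character starting from the second (positions 2nd, 4th, 6th, ...).
Doing the same to "tangent": "agn".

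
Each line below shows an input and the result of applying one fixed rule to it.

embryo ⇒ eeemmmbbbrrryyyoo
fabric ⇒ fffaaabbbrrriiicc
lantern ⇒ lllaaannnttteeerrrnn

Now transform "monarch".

The pattern: repeat every character 3 times, then delete the last character.
Working it through for "monarch": intermediate "mmmooonnnaaarrrccchhh", final "mmmooonnnaaarrrccchh".

mmmooonnnaaarrrccchh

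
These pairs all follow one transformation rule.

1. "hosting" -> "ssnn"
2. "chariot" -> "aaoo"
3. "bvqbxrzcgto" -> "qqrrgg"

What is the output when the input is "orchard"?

Each output is the input with this applied: keep one character in every 3, starting at position 3 (positions 3rd, 6th, 9th, ...), then double every character.
Starting from "orchard": after the first operation, "cr"; after the second, "ccrr".

ccrr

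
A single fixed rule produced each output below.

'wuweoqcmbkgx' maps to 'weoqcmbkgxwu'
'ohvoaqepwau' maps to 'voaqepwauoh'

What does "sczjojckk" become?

The transformation: move the first 2 characters to the end (rotate left by 2).
For "sczjojckk" the result is "zjojckksc".

zjojckksc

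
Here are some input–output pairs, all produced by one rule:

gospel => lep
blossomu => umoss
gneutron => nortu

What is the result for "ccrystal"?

latsy

Rule — delete the first 3 characters, then reverse the string.
For "ccrystal", step one produces "ystal"; step two turns that into "latsy".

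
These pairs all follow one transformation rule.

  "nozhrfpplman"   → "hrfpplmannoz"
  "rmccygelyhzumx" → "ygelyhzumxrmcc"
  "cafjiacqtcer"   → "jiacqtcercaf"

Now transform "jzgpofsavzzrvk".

ofsavzzrvkjzgp

What's happening: swap the front and back halves of the string, then move the last 3 characters to the front (rotate right by 3).
For "jzgpofsavzzrvk", step one produces "avzzrvkjzgpofs"; step two turns that into "ofsavzzrvkjzgp".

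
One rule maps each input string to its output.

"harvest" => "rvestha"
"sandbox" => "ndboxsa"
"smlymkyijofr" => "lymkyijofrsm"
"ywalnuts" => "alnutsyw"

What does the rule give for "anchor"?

choran

Rule — move the first 2 characters to the end (rotate left by 2).
So "anchor" becomes "choran".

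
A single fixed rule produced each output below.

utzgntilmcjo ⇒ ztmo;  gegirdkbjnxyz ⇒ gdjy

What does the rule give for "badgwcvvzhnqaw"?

dczq

What's happening: keep one character in every 3, starting at position 3 (positions 3rd, 6th, 9th, ...).
So "badgwcvvzhnqaw" becomes "dczq".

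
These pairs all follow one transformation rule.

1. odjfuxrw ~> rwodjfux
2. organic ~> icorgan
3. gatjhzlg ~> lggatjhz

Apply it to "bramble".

lebramb

Looking at the pairs, the operation is to move the last 2 characters to the front (rotate right by 2).
For "bramble" the result is "lebramb".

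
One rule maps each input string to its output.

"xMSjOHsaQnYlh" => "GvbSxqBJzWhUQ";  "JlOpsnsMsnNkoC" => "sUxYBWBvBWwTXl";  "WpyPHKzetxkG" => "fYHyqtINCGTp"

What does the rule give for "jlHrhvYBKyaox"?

SUqAQEhktHJXG

The rule is to flip the case of every letter, then shift every letter 9 places forward in the alphabet (wrapping around).
Starting from "jlHrhvYBKyaox": after the first operation, "JLhRHVybkYAOX"; after the second, "SUqAQEhktHJXG".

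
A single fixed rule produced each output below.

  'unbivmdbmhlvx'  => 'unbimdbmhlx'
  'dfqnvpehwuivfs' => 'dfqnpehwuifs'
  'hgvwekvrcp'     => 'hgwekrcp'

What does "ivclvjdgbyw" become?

icljdgbyw

What's happening: remove every "v".
On "ivclvjdgbyw" that produces "icljdgbyw".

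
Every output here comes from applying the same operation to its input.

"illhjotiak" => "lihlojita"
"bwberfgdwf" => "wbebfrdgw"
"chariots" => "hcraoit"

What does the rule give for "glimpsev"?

The pattern: delete the last character, then swap each adjacent pair of characters (1↔2, 3↔4, ...).
So "glimpsev" becomes "lgmispe".

lgmispe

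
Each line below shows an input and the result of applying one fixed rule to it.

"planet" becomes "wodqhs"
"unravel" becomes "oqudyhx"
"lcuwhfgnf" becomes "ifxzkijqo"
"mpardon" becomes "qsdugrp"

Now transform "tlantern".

Looking at the pairs, the operation is to shift every letter 3 places forward in the alphabet (wrapping around), then swap the first and last characters.
Doing the same to "tlantern": "qodqwhuw".

qodqwhuw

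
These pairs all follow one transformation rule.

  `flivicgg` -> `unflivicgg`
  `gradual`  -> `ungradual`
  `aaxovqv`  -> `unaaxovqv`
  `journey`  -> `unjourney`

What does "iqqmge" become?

The rule is to prepend "un".
"iqqmge" → "uniqqmge".

uniqqmge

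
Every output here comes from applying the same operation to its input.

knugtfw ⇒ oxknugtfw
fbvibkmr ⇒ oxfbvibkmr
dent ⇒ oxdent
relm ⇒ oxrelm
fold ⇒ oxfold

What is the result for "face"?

What's happening: prepend "ox".
So "face" becomes "oxface".

oxface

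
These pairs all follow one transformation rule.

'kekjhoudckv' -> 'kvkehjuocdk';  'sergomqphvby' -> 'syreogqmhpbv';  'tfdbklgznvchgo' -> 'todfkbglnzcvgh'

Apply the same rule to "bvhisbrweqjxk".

bkhvsirbewjqx

The pattern: move the last character to the front, then swap each adjacent pair of characters (1↔2, 3↔4, ...).
On "bvhisbrweqjxk": the first step gives "kbvhisbrweqjx", and the second then gives "bkhvsirbewjqx".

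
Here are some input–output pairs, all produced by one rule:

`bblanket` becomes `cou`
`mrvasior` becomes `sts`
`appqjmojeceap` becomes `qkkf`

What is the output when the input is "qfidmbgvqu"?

gnw

The rule is to shift every letter 1 place forward in the alphabet (wrapping around), then keep one character in every 3, starting at position 2 (positions 2nd, 5th, 8th, ...).
For "qfidmbgvqu", step one produces "rgjenchwrv"; step two turns that into "gnw".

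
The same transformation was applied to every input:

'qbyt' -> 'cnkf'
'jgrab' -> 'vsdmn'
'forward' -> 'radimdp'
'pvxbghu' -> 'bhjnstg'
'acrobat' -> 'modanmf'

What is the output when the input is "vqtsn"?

Looking at the pairs, the operation is to shift every letter 12 places forward in the alphabet (wrapping around).
On "vqtsn" that produces "hcfez".

hcfez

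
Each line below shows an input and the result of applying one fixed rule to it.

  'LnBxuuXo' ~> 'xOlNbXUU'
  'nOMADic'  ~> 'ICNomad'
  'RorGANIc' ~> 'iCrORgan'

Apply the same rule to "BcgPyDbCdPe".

pEbCGpYdBcD

What's happening: move the last 2 characters to the front (rotate right by 2), then flip the case of every letter.
On "BcgPyDbCdPe": the first step gives "PeBcgPyDbCd", and the second then gives "pEbCGpYdBcD".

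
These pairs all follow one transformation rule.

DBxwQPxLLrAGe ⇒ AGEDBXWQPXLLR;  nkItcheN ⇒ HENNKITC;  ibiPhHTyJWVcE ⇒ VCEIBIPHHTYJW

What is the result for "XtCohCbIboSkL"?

The transformation: move the last 3 characters to the front (rotate right by 3), then convert every letter to uppercase.
On "XtCohCbIboSkL": the first step gives "SkLXtCohCbIbo", and the second then gives "SKLXTCOHCBIBO".

SKLXTCOHCBIBO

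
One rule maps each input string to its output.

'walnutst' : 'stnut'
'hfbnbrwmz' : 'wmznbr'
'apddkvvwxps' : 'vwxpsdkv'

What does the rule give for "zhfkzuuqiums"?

Rule — delete the first 3 characters, then move the first 3 characters to the end (rotate left by 3).
On "zhfkzuuqiums": the first step gives "kzuuqiums", and the second then gives "uqiumskzu".

uqiumskzu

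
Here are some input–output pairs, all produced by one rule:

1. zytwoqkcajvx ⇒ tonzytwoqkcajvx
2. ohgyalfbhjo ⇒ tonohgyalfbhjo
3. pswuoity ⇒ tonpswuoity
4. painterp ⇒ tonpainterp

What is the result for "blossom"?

tonblossom

In each case the input is transformed by: prepend "ton".
For "blossom" the result is "tonblossom".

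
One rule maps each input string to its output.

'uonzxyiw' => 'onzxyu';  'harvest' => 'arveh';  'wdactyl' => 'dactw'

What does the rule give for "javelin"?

avelj

Each output is the input with this applied: delete the last 2 characters, then move the first character to the end.
"javelin" → "javel" → "avelj".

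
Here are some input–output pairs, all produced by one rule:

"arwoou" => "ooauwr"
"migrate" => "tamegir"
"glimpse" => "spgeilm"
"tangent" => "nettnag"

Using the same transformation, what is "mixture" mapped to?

rumexit

Each output is the input with this applied: move the last 3 characters to the front (rotate right by 3), then swap each adjacent pair of characters (1↔2, 3↔4, ...).
"mixture" → "uremixt" → "rumexit".
(Check on "glimpse": → "pseglim" → "spgeilm" ✓)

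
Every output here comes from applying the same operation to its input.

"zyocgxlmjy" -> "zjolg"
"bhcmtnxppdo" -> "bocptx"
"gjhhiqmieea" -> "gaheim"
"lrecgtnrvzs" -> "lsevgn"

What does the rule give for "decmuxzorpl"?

dlcruz

The pattern: keep every other character starting from the first (positions 1st, 3rd, 5th, ...), then take characters alternately from the front and the back (1st, last, 2nd, 2nd-last, ...).
Working it through for "decmuxzorpl": intermediate "dcuzrl", final "dlcruz".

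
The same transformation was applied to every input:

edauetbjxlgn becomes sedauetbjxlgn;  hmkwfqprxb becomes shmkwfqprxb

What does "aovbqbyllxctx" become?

The pattern: prepend "s".
For "aovbqbyllxctx" the result is "saovbqbyllxctx".

saovbqbyllxctx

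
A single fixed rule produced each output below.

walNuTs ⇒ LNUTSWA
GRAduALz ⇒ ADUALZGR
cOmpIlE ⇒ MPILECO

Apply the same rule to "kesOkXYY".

SOKXYYKE

Looking at the pairs, the operation is to move the first 2 characters to the end (rotate left by 2), then convert every letter to uppercase.
For "kesOkXYY" the result is "SOKXYYKE".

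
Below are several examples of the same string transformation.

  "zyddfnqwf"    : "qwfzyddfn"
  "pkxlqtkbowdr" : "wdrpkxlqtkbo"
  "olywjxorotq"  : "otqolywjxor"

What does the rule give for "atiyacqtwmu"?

wmuatiyacqt

The transformation: move the last 3 characters to the front (rotate right by 3).
"atiyacqtwmu" → "wmuatiyacqt".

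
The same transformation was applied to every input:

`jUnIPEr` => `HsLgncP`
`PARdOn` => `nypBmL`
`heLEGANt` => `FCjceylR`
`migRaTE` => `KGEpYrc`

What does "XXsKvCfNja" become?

vvQiTaDlHY

Each output is the input with this applied: shift every letter 2 places backward in the alphabet (wrapping around), then flip the case of every letter.
Applying both steps to "XXsKvCfNja": "VVqItAdLhy", then "vvQiTaDlHY".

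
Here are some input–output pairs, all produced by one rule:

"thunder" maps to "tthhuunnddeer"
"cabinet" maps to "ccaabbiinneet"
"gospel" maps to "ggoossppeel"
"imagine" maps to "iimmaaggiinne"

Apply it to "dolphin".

The pattern: double every character, then delete the last character.
For "dolphin" the result is "ddoollpphhiin".

ddoollpphhiin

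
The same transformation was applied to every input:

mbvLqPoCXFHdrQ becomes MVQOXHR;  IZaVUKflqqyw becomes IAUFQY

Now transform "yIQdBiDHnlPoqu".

YQBDNPQ

Rule — keep every other character starting from the first (positions 1st, 3rd, 5th, ...), then convert every letter to uppercase.
Applying both steps to "yIQdBiDHnlPoqu": "yQBDnPq", then "YQBDNPQ".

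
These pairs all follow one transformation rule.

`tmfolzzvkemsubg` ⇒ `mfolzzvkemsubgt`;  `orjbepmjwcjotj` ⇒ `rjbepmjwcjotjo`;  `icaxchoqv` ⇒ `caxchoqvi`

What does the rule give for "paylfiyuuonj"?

The transformation: move the first character to the end.
"paylfiyuuonj" → "aylfiyuuonjp".

aylfiyuuonjp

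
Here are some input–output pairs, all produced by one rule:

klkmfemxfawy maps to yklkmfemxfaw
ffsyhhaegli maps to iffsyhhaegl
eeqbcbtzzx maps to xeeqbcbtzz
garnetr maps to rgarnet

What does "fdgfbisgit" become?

What's happening: move the last character to the front.
Applying that to "fdgfbisgit" gives "tfdgfbisgi".

tfdgfbisgi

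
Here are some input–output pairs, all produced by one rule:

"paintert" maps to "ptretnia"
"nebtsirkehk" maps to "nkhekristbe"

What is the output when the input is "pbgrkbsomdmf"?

Rule — move the first character to the end, then reverse the string.
On "pbgrkbsomdmf" that produces "pfmdmosbkrgb".
(Check on "paintert": → "aintertp" → "ptretnia" ✓)

pfmdmosbkrgb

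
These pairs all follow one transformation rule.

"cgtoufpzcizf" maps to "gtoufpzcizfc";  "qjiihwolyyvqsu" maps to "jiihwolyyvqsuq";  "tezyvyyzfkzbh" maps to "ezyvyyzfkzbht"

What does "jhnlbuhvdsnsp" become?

Each output is the input with this applied: move the first character to the end.
So "jhnlbuhvdsnsp" becomes "hnlbuhvdsnspj".

hnlbuhvdsnspj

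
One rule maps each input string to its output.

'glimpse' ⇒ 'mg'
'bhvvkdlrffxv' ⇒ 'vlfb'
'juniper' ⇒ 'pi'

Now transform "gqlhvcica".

The transformation: sort the characters into reverse alphabetical order, then keep one character in every 3, starting at position 3 (positions 3rd, 6th, 9th, ...).
On "gqlhvcica": the first step gives "vqlihgcca", and the second then gives "lga".

lga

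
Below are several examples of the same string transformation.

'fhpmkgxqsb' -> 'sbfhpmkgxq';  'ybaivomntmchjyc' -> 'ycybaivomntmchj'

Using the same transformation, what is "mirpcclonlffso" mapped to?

The transformation: move the last 2 characters to the front (rotate right by 2).
For "mirpcclonlffso" the result is "somirpcclonlff".

somirpcclonlff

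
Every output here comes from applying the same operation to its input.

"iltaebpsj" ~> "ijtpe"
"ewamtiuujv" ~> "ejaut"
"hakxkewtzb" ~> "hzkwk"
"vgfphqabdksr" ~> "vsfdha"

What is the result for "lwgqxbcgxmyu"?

lygxxc

In each case the input is transformed by: keep every other character starting from the first (positions 1st, 3rd, 5th, ...), then take characters alternately from the front and the back (1st, last, 2nd, 2nd-last, ...).
For "lwgqxbcgxmyu", step one produces "lgxcxy"; step two turns that into "lygxxc".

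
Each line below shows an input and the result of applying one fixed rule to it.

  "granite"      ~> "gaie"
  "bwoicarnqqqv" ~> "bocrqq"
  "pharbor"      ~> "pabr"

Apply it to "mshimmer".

mhme

What's happening: keep every other character starting from the first (positions 1st, 3rd, 5th, ...).
For "mshimmer" the result is "mhme".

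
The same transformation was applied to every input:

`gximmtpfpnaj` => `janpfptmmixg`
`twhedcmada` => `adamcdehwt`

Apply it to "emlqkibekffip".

piffkebikqlme

What's happening: reverse the string.
Doing the same to "emlqkibekffip": "piffkebikqlme".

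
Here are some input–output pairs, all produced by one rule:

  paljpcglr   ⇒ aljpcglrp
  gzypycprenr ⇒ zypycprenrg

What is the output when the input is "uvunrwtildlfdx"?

What's happening: move the first character to the end.
So "uvunrwtildlfdx" becomes "vunrwtildlfdxu".

vunrwtildlfdxu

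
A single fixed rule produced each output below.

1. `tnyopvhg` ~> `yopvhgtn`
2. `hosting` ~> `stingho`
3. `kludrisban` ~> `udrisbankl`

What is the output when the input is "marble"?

rblema

The pattern: move the first 2 characters to the end (rotate left by 2).
Doing the same to "marble": "rblema".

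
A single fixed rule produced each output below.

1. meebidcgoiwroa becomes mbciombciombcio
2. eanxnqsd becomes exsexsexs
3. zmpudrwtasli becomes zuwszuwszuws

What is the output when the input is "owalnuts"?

The transformation: keep one character in every 3, starting at position 1 (positions 1st, 4th, 7th, ...), then write the whole string 3 times in a row.
Working it through for "owalnuts": intermediate "olt", final "oltoltolt".
(Check on "meebidcgoiwroa": → "mbcio" → "mbciombciombcio" ✓)

oltoltolt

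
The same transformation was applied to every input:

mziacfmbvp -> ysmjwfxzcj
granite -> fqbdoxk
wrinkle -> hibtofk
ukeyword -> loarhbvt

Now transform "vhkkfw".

Each output is the input with this applied: shift every letter 3 places backward in the alphabet (wrapping around), then move the last 3 characters to the front (rotate right by 3).
"vhkkfw" → "sehhct" → "hctseh".

hctseh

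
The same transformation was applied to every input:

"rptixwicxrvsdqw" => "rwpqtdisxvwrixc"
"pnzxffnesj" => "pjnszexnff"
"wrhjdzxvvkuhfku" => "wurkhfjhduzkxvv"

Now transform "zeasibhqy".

zyeqahsbi

What's happening: take characters alternately from the front and the back (1st, last, 2nd, 2nd-last, ...).
"zeasibhqy" → "zyeqahsbi".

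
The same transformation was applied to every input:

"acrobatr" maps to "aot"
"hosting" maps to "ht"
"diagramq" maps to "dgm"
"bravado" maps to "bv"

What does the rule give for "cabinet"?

ci

In each case the input is transformed by: move the last character to the front, then keep one character in every 3, starting at position 2 (positions 2nd, 5th, 8th, ...).
Applying that to "cabinet" gives "ci".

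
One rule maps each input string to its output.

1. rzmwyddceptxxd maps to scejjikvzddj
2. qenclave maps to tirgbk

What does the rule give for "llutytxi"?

The pattern: delete the first 2 characters, then shift every letter 6 places forward in the alphabet (wrapping around).
Working it through for "llutytxi": intermediate "utytxi", final "azezdo".
(Check on "rzmwyddceptxxd": → "mwyddceptxxd" → "scejjikvzddj" ✓)

azezdo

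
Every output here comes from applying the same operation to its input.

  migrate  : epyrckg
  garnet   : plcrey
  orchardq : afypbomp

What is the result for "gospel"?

The transformation: move the first 2 characters to the end (rotate left by 2), then shift every letter 2 places backward in the alphabet (wrapping around).
Applying both steps to "gospel": "spelgo", then "qncjem".
(Check on "orchardq": → "chardqor" → "afypbomp" ✓)

qncjem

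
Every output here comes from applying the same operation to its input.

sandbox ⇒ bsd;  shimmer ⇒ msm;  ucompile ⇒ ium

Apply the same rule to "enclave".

The transformation: move the last 3 characters to the front (rotate right by 3), then keep one character in every 3, starting at position 1 (positions 1st, 4th, 7th, ...).
For "enclave", step one produces "aveencl"; step two turns that into "ael".

ael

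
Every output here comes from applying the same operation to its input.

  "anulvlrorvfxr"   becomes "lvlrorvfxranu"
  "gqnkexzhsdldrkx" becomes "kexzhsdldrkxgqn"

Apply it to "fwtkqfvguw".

kqfvguwfwt

In each case the input is transformed by: move the first 3 characters to the end (rotate left by 3).
So "fwtkqfvguw" becomes "kqfvguwfwt".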